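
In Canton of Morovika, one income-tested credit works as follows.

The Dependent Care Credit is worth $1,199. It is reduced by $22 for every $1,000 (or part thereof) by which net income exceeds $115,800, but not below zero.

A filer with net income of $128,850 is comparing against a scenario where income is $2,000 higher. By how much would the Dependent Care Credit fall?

At $128,850 — income exceeds $115,800 by $13,050, which is 14 full-or-partial $1,000 increments; reduction = 14 × $22 = $308, leaving $891.
At $130,850 — income exceeds $115,800 by $15,050, which is 16 full-or-partial $1,000 increments; reduction = 16 × $22 = $352, leaving $847.
Lost: $891 − $847 = $44.

$44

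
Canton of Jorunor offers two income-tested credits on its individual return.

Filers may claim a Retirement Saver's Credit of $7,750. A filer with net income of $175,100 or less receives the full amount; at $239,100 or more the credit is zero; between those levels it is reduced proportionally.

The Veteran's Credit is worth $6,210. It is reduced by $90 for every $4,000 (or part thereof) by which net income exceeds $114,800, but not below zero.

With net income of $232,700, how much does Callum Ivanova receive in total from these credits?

$4,285

Retirement Saver's Credit: $232,700 is $57,600 into a $64,000 phase-out range, leaving 6,400/64,000 of the credit: $7,750 × 6,400/64,000 = $775.
Veteran's Credit: income exceeds $114,800 by $117,900, which is 30 full-or-partial $4,000 increments; reduction = 30 × $90 = $2,700, leaving $3,510.
Total: $775 + $3,510 = $4,285.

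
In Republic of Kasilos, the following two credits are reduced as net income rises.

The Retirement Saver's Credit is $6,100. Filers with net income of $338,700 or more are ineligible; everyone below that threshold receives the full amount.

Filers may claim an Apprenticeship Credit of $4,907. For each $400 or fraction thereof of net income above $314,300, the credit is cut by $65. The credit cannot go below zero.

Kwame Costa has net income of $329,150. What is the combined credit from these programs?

Retirement Saver's Credit: $329,150 is below the $338,700 cutoff, so the full $6,100 applies.
Apprenticeship Credit: income exceeds $314,300 by $14,850, which is 38 full-or-partial $400 increments; reduction = 38 × $65 = $2,470, leaving $2,437.
Total: $6,100 + $2,437 = $8,537.

$8,537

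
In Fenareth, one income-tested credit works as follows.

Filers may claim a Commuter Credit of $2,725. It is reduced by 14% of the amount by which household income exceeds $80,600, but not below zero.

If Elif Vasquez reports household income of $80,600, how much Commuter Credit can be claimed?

$2,725

Commuter Credit: $80,600 is at or below the $80,600 threshold, so the full $2,725 applies.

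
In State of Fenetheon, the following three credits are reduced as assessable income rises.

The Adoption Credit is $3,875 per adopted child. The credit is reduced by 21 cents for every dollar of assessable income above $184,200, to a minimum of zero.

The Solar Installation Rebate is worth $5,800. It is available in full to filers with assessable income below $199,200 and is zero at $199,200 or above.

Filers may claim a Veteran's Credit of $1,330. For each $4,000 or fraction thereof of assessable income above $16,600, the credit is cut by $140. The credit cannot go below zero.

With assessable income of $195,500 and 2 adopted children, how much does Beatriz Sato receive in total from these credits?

Adoption Credit: base = 2 × $3,875 = $7,750. 21% of the $11,300 excess over $184,200 is $2,373; credit = $7,750 − $2,373 = $5,377.
Solar Installation Rebate: $195,500 is below the $199,200 cutoff, so the full $5,800 applies.
Veteran's Credit: income exceeds $16,600 by $178,900 → 45 increments × $140 = $6,300 ≥ base, so the credit is $0.
Total: $5,377 + $5,800 + $0 = $11,177.

$11,177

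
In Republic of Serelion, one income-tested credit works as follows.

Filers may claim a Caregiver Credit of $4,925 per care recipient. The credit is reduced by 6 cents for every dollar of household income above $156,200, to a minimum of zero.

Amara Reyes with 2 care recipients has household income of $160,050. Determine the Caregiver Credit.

$9,619

Caregiver Credit: base = 2 × $4,925 = $9,850. 6% of the $3,850 excess over $156,200 is $231; credit = $9,850 − $231 = $9,619.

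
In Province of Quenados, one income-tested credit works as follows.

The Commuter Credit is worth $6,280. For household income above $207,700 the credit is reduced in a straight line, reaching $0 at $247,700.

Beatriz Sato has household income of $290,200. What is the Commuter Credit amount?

$0

Commuter Credit: $290,200 is at or above $247,700, so the credit is $0.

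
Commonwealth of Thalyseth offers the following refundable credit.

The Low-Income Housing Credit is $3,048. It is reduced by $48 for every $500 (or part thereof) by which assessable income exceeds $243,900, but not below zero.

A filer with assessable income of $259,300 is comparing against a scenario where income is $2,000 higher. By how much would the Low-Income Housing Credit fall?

At $259,300 — income exceeds $243,900 by $15,400, which is 31 full-or-partial $500 increments; reduction = 31 × $48 = $1,488, leaving $1,560.
At $261,300 — income exceeds $243,900 by $17,400, which is 35 full-or-partial $500 increments; reduction = 35 × $48 = $1,680, leaving $1,368.
Lost: $1,560 − $1,368 = $192.

$192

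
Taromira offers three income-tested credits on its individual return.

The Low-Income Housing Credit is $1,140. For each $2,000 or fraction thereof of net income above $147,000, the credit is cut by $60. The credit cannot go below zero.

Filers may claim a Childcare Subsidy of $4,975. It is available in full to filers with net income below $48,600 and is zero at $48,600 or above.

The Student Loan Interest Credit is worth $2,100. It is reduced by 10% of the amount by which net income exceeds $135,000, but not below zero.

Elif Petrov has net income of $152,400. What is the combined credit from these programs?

Low-Income Housing Credit: income exceeds $147,000 by $5,400, which is 3 full-or-partial $2,000 increments; reduction = 3 × $60 = $180, leaving $960.
Childcare Subsidy: $152,400 meets or exceeds the $48,600 cutoff, so the credit is $0.
Student Loan Interest Credit: 10% of the $17,400 excess over $135,000 is $1,740; credit = $2,100 − $1,740 = $360.
Total: $960 + $0 + $360 = $1,320.

$1,320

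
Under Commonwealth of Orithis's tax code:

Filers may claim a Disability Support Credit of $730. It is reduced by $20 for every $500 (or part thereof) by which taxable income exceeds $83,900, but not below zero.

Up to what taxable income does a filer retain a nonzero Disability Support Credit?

$101,900

After 36 increments the reduction is 36 × $20 = $720, leaving $10; one more increment wipes it out. Increment 36 ends at excess 36 × $500 = $18,000, so the highest qualifying income is $83,900 + $18,000 = $101,900.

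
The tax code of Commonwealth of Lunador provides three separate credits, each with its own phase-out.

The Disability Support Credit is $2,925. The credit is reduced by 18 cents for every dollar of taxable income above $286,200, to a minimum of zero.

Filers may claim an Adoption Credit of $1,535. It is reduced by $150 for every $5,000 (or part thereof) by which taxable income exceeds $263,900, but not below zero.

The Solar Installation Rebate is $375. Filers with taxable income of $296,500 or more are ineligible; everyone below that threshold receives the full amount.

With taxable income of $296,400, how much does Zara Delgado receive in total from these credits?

$1,949

Disability Support Credit: 18% of the $10,200 excess over $286,200 is $1,836; credit = $2,925 − $1,836 = $1,089.
Adoption Credit: income exceeds $263,900 by $32,500, which is 7 full-or-partial $5,000 increments; reduction = 7 × $150 = $1,050, leaving $485.
Solar Installation Rebate: $296,400 is below the $296,500 cutoff, so the full $375 applies.
Total: $1,089 + $485 + $375 = $1,949.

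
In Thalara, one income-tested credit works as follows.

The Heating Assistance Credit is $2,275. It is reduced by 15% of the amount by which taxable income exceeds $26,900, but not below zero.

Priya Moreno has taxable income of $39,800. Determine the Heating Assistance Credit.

$340

Heating Assistance Credit: 15% of the $12,900 excess over $26,900 is $1,935; credit = $2,275 − $1,935 = $340.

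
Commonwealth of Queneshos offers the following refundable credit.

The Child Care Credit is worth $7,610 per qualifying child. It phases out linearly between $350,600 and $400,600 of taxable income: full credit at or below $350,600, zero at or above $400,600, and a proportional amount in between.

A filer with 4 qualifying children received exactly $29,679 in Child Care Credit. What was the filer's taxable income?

Full credit = 4 × $7,610 = $30,440.
$29,679 is 29,679/30,440 of the full $30,440, so 761/30,440 of the $50,000 range has been used: income = $350,600 + $50,000 × 761/30,440 = $351,850.

$351,850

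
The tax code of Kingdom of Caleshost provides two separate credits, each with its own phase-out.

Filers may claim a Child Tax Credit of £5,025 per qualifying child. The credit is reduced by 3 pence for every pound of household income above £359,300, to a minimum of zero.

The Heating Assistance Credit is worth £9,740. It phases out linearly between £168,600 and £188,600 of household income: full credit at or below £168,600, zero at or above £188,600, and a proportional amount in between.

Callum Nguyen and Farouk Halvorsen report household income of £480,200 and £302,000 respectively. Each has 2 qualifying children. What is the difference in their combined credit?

Callum (£480,200): Child Tax Credit: base = 2 × £5,025 = £10,050. 3% of the £120,900 excess over £359,300 is £3,627; credit = £10,050 − £3,627 = £6,423. Heating Assistance Credit: £480,200 is at or above £188,600, so the credit is £0. total £6,423 + £0 = £6,423
Farouk (£302,000): Child Tax Credit: base = 2 × £5,025 = £10,050. £302,000 is at or below the £359,300 threshold, so the full £10,050 applies. Heating Assistance Credit: £302,000 is at or above £188,600, so the credit is £0. total £10,050 + £0 = £10,050
Difference: |£6,423 − £10,050| = £3,627.

£3,627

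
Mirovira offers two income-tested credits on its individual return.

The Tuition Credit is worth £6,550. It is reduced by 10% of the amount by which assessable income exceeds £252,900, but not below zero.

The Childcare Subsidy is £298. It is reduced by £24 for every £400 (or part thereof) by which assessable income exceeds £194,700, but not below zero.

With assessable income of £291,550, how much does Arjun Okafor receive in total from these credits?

£2,685

Tuition Credit: 10% of the £38,650 excess over £252,900 is £3,865; credit = £6,550 − £3,865 = £2,685.
Childcare Subsidy: income exceeds £194,700 by £96,850 → 243 increments × £24 = £5,832 ≥ base, so the credit is £0.
Total: £2,685 + £0 = £2,685.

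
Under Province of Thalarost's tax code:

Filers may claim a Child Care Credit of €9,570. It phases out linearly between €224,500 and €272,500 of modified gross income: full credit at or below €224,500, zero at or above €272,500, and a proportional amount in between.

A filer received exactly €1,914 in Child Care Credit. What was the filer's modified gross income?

€262,900

€1,914 is 1,914/9,570 of the full €9,570, so 7,656/9,570 of the €48,000 range has been used: income = €224,500 + €48,000 × 7,656/9,570 = €262,900.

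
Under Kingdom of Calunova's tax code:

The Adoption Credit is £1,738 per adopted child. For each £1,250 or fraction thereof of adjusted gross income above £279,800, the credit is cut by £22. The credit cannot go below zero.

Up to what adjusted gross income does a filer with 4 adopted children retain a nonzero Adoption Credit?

Full credit = 4 × £1,738 = £6,952.
After 315 increments the reduction is 315 × £22 = £6,930, leaving £22; one more increment wipes it out. Increment 315 ends at excess 315 × £1,250 = £393,750, so the highest qualifying income is £279,800 + £393,750 = £673,550.

£673,550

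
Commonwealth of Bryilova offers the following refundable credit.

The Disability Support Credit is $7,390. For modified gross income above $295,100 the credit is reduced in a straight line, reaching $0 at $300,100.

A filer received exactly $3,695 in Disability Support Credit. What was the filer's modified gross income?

$3,695 is 3,695/7,390 of the full $7,390, so 3,695/7,390 of the $5,000 range has been used: income = $295,100 + $5,000 × 3,695/7,390 = $297,600.

$297,600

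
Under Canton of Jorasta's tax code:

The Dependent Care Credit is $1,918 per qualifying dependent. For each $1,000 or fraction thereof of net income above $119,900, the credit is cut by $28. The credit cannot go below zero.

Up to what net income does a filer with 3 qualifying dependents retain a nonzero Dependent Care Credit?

$324,900

Full credit = 3 × $1,918 = $5,754.
After 205 increments the reduction is 205 × $28 = $5,740, leaving $14; one more increment wipes it out. Increment 205 ends at excess 205 × $1,000 = $205,000, so the highest qualifying income is $119,900 + $205,000 = $324,900.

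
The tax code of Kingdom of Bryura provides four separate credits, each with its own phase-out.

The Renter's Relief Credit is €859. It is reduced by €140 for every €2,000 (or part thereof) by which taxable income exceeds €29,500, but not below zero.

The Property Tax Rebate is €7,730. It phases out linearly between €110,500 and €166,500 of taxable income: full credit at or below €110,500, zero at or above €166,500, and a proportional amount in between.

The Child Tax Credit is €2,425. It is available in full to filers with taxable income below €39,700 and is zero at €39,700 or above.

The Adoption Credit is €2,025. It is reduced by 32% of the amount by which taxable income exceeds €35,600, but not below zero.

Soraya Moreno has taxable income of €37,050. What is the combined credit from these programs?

Renter's Relief Credit: income exceeds €29,500 by €7,550, which is 4 full-or-partial €2,000 increments; reduction = 4 × €140 = €560, leaving €299.
Property Tax Rebate: €37,050 is at or below the €110,500 threshold, so the full €7,730 applies.
Child Tax Credit: €37,050 is below the €39,700 cutoff, so the full €2,425 applies.
Adoption Credit: 32% of the €1,450 excess over €35,600 is €464; credit = €2,025 − €464 = €1,561.
Total: €299 + €7,730 + €2,425 + €1,561 = €12,015.

€12,015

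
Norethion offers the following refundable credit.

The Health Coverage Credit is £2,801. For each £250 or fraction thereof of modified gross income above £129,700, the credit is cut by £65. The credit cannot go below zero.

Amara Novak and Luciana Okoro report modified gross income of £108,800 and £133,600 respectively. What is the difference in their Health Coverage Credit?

£1,040

Amara (£108,800): Health Coverage Credit: £108,800 is at or below the £129,700 threshold, so the full £2,801 applies.
Luciana (£133,600): Health Coverage Credit: income exceeds £129,700 by £3,900, which is 16 full-or-partial £250 increments; reduction = 16 × £65 = £1,040, leaving £1,761.
Difference: |£2,801 − £1,761| = £1,040.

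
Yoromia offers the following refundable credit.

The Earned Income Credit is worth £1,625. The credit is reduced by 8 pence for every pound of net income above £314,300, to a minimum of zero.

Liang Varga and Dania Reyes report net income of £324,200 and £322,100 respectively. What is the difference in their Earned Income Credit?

Liang (£324,200): Earned Income Credit: 8% of the £9,900 excess over £314,300 is £792; credit = £1,625 − £792 = £833.
Dania (£322,100): Earned Income Credit: 8% of the £7,800 excess over £314,300 is £624; credit = £1,625 − £624 = £1,001.
Difference: |£833 − £1,001| = £168.

£168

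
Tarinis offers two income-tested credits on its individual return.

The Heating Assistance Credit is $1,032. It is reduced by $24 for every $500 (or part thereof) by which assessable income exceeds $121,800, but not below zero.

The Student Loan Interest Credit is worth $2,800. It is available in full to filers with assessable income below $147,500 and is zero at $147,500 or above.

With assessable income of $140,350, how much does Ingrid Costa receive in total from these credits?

Heating Assistance Credit: income exceeds $121,800 by $18,550, which is 38 full-or-partial $500 increments; reduction = 38 × $24 = $912, leaving $120.
Student Loan Interest Credit: $140,350 is below the $147,500 cutoff, so the full $2,800 applies.
Total: $120 + $2,800 = $2,920.

$2,920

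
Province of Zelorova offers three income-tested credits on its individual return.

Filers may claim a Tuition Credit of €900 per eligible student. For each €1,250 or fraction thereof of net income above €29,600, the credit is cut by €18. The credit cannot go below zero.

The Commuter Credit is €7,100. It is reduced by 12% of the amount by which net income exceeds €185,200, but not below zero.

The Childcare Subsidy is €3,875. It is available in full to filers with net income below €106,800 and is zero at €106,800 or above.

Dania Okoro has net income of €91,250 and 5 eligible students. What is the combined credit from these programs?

€14,575

Tuition Credit: base = 5 × €900 = €4,500. income exceeds €29,600 by €61,650, which is 50 full-or-partial €1,250 increments; reduction = 50 × €18 = €900, leaving €3,600.
Commuter Credit: €91,250 is at or below the €185,200 threshold, so the full €7,100 applies.
Childcare Subsidy: €91,250 is below the €106,800 cutoff, so the full €3,875 applies.
Total: €3,600 + €7,100 + €3,875 = €14,575.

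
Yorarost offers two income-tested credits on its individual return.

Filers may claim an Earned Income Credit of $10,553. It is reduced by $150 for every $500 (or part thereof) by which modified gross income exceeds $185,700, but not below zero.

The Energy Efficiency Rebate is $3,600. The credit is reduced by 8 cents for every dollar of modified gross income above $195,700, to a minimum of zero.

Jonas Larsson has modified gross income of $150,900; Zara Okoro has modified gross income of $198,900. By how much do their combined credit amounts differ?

Jonas ($150,900): Earned Income Credit: $150,900 is at or below the $185,700 threshold, so the full $10,553 applies. Energy Efficiency Rebate: $150,900 is at or below the $195,700 threshold, so the full $3,600 applies. total $10,553 + $3,600 = $14,153
Zara ($198,900): Earned Income Credit: income exceeds $185,700 by $13,200, which is 27 full-or-partial $500 increments; reduction = 27 × $150 = $4,050, leaving $6,503. Energy Efficiency Rebate: 8% of the $3,200 excess over $195,700 is $256; credit = $3,600 − $256 = $3,344. total $6,503 + $3,344 = $9,847
Difference: |$14,153 − $9,847| = $4,306.

$4,306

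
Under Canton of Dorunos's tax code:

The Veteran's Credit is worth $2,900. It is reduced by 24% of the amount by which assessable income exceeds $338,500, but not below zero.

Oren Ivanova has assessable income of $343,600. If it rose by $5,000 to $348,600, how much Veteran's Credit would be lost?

At $343,600 — 24% of the $5,100 excess over $338,500 is $1,224; credit = $2,900 − $1,224 = $1,676.
At $348,600 — 24% of the $10,100 excess over $338,500 is $2,424; credit = $2,900 − $2,424 = $476.
Lost: $1,676 − $476 = $1,200.

$1,200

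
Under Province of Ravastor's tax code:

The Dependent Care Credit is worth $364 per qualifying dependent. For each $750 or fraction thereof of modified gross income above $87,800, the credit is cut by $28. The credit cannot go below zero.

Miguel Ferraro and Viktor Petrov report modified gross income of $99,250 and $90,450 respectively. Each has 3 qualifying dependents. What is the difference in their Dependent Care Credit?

Miguel ($99,250): Dependent Care Credit: base = 3 × $364 = $1,092. income exceeds $87,800 by $11,450, which is 16 full-or-partial $750 increments; reduction = 16 × $28 = $448, leaving $644.
Viktor ($90,450): Dependent Care Credit: base = 3 × $364 = $1,092. income exceeds $87,800 by $2,650, which is 4 full-or-partial $750 increments; reduction = 4 × $28 = $112, leaving $980.
Difference: |$644 − $980| = $336.

$336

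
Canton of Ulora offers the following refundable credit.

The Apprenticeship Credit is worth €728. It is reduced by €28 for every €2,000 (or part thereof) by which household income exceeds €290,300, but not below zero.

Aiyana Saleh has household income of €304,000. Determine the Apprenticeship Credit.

€532

Apprenticeship Credit: income exceeds €290,300 by €13,700, which is 7 full-or-partial €2,000 increments; reduction = 7 × €28 = €196, leaving €532.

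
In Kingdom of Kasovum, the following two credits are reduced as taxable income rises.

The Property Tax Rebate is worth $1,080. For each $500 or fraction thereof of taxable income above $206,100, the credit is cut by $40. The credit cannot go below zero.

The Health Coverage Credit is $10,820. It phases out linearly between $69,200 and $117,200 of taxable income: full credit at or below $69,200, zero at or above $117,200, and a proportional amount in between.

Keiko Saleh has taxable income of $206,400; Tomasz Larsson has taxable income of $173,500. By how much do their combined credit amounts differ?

Keiko ($206,400): Property Tax Rebate: income exceeds $206,100 by $300, which is 1 full-or-partial $500 increment; reduction = 1 × $40 = $40, leaving $1,040. Health Coverage Credit: $206,400 is at or above $117,200, so the credit is $0. total $1,040 + $0 = $1,040
Tomasz ($173,500): Property Tax Rebate: $173,500 is at or below the $206,100 threshold, so the full $1,080 applies. Health Coverage Credit: $173,500 is at or above $117,200, so the credit is $0. total $1,080 + $0 = $1,080
Difference: |$1,040 − $1,080| = $40.

$40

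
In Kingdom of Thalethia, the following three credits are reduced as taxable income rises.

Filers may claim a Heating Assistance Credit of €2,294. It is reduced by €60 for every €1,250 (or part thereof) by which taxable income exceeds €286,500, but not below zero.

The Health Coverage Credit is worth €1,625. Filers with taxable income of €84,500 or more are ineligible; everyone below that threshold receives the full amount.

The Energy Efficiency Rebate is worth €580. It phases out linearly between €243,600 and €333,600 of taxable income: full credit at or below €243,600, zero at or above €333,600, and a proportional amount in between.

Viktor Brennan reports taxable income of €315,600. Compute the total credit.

Heating Assistance Credit: income exceeds €286,500 by €29,100, which is 24 full-or-partial €1,250 increments; reduction = 24 × €60 = €1,440, leaving €854.
Health Coverage Credit: €315,600 meets or exceeds the €84,500 cutoff, so the credit is €0.
Energy Efficiency Rebate: €315,600 is €72,000 into a €90,000 phase-out range, leaving 18,000/90,000 of the credit: €580 × 18,000/90,000 = €116.
Total: €854 + €0 + €116 = €970.

€970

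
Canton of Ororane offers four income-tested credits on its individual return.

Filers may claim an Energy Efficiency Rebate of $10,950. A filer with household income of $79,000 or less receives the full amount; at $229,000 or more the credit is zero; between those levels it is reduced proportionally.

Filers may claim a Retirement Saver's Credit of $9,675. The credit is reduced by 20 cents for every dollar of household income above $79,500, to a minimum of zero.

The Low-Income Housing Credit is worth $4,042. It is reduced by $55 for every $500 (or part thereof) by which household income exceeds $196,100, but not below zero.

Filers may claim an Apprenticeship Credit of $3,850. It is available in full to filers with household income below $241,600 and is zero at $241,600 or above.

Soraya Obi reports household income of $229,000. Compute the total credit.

$4,262

Energy Efficiency Rebate: $229,000 is at or above $229,000, so the credit is $0.
Retirement Saver's Credit: 20% of the $149,500 excess over $79,500 is $29,900 ≥ base, so the credit is $0.
Low-Income Housing Credit: income exceeds $196,100 by $32,900, which is 66 full-or-partial $500 increments; reduction = 66 × $55 = $3,630, leaving $412.
Apprenticeship Credit: $229,000 is below the $241,600 cutoff, so the full $3,850 applies.
Total: $0 + $0 + $412 + $3,850 = $4,262.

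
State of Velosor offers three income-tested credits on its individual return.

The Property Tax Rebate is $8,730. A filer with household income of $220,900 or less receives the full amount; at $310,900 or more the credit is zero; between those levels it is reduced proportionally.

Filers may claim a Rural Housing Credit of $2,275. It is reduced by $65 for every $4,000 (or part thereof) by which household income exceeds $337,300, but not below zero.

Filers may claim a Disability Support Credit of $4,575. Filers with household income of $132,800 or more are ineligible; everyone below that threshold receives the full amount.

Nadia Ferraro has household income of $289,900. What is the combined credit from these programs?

$4,312

Property Tax Rebate: $289,900 is $69,000 into a $90,000 phase-out range, leaving 21,000/90,000 of the credit: $8,730 × 21,000/90,000 = $2,037.
Rural Housing Credit: $289,900 is at or below the $337,300 threshold, so the full $2,275 applies.
Disability Support Credit: $289,900 meets or exceeds the $132,800 cutoff, so the credit is $0.
Total: $2,037 + $2,275 + $0 = $4,312.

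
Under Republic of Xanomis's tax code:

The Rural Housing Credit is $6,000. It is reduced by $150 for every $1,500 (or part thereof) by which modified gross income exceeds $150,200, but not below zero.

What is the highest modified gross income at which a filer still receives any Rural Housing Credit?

$208,700

After 39 increments the reduction is 39 × $150 = $5,850, leaving $150; one more increment wipes it out. Increment 39 ends at excess 39 × $1,500 = $58,500, so the highest qualifying income is $150,200 + $58,500 = $208,700.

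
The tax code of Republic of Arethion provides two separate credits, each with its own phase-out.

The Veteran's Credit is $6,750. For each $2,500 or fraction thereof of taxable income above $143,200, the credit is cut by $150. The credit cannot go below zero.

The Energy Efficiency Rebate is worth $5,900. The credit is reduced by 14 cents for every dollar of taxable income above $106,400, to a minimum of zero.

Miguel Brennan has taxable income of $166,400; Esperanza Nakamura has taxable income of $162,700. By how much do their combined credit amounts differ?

$300

Miguel ($166,400): Veteran's Credit: income exceeds $143,200 by $23,200, which is 10 full-or-partial $2,500 increments; reduction = 10 × $150 = $1,500, leaving $5,250. Energy Efficiency Rebate: 14% of the $60,000 excess over $106,400 is $8,400 ≥ base, so the credit is $0. total $5,250 + $0 = $5,250
Esperanza ($162,700): Veteran's Credit: income exceeds $143,200 by $19,500, which is 8 full-or-partial $2,500 increments; reduction = 8 × $150 = $1,200, leaving $5,550. Energy Efficiency Rebate: 14% of the $56,300 excess over $106,400 is $7,882 ≥ base, so the credit is $0. total $5,550 + $0 = $5,550
Difference: |$5,250 − $5,550| = $300.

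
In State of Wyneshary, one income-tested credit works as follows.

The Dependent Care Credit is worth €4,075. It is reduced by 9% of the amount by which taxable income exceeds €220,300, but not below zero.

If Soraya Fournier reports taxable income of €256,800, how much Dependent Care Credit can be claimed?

Dependent Care Credit: 9% of the €36,500 excess over €220,300 is €3,285; credit = €4,075 − €3,285 = €790.

€790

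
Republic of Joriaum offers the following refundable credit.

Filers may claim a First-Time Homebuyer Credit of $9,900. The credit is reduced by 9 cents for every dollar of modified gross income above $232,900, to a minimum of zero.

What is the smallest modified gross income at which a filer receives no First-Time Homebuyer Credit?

$342,900

The credit falls by 9% of each dollar above $232,900, so it reaches zero when the excess is $9,900 / 9% = $110,000: income = $232,900 + $110,000 = $342,900.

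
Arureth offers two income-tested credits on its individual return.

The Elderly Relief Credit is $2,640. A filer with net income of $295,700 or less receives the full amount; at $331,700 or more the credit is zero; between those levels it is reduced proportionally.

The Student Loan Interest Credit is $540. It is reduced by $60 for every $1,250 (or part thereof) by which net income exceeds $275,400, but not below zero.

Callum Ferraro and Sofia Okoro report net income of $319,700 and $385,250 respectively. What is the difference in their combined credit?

$880

Callum ($319,700): Elderly Relief Credit: $319,700 is $24,000 into a $36,000 phase-out range, leaving 12,000/36,000 of the credit: $2,640 × 12,000/36,000 = $880. Student Loan Interest Credit: income exceeds $275,400 by $44,300 → 36 increments × $60 = $2,160 ≥ base, so the credit is $0. total $880 + $0 = $880
Sofia ($385,250): Elderly Relief Credit: $385,250 is at or above $331,700, so the credit is $0. Student Loan Interest Credit: income exceeds $275,400 by $109,850 → 88 increments × $60 = $5,280 ≥ base, so the credit is $0. total $0 + $0 = $0
Difference: |$880 − $0| = $880.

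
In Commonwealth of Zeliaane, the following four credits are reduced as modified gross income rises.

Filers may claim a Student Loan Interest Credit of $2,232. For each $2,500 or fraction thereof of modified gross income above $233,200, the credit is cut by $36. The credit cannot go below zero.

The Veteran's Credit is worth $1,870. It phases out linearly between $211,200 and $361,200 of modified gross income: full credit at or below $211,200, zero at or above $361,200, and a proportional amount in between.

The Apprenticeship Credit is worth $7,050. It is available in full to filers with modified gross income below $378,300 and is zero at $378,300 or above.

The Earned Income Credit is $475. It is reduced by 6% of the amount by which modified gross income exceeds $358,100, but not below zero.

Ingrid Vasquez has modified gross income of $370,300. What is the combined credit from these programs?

$7,302

Student Loan Interest Credit: income exceeds $233,200 by $137,100, which is 55 full-or-partial $2,500 increments; reduction = 55 × $36 = $1,980, leaving $252.
Veteran's Credit: $370,300 is at or above $361,200, so the credit is $0.
Apprenticeship Credit: $370,300 is below the $378,300 cutoff, so the full $7,050 applies.
Earned Income Credit: 6% of the $12,200 excess over $358,100 is $732 ≥ base, so the credit is $0.
Total: $252 + $0 + $7,050 + $0 = $7,302.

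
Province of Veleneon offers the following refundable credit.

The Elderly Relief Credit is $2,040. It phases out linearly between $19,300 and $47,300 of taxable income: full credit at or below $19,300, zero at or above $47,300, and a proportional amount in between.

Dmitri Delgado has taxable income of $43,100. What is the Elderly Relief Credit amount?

$306

Elderly Relief Credit: $43,100 is $23,800 into a $28,000 phase-out range, leaving 4,200/28,000 of the credit: $2,040 × 4,200/28,000 = $306.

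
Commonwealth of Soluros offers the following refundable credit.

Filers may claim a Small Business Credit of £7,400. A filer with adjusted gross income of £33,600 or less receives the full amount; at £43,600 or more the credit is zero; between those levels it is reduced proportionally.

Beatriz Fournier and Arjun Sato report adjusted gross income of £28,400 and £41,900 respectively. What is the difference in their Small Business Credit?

Beatriz (£28,400): Small Business Credit: £28,400 is at or below the £33,600 threshold, so the full £7,400 applies.
Arjun (£41,900): Small Business Credit: £41,900 is £8,300 into a £10,000 phase-out range, leaving 1,700/10,000 of the credit: £7,400 × 1,700/10,000 = £1,258.
Difference: |£7,400 − £1,258| = £6,142.

£6,142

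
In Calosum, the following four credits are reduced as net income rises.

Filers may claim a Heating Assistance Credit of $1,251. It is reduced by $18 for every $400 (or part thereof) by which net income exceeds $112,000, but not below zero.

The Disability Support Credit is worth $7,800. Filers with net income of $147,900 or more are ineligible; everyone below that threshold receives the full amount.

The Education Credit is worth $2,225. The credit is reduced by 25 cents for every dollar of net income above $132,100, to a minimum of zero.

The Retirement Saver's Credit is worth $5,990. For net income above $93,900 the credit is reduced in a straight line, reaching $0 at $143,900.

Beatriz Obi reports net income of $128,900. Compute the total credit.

Heating Assistance Credit: income exceeds $112,000 by $16,900, which is 43 full-or-partial $400 increments; reduction = 43 × $18 = $774, leaving $477.
Disability Support Credit: $128,900 is below the $147,900 cutoff, so the full $7,800 applies.
Education Credit: $128,900 is at or below the $132,100 threshold, so the full $2,225 applies.
Retirement Saver's Credit: $128,900 is $35,000 into a $50,000 phase-out range, leaving 15,000/50,000 of the credit: $5,990 × 15,000/50,000 = $1,797.
Total: $477 + $7,800 + $2,225 + $1,797 = $12,299.

$12,299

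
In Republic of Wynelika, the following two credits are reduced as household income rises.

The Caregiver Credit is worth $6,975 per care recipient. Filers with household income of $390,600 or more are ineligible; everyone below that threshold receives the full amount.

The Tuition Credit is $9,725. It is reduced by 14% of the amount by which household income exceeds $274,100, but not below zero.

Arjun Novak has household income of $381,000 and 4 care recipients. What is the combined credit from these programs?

Caregiver Credit: base = 4 × $6,975 = $27,900. $381,000 is below the $390,600 cutoff, so the full $27,900 applies.
Tuition Credit: 14% of the $106,900 excess over $274,100 is $14,966 ≥ base, so the credit is $0.
Total: $27,900 + $0 = $27,900.

$27,900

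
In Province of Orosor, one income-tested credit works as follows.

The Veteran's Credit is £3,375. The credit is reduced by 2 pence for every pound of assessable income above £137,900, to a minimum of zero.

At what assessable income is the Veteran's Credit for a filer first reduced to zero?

£306,650

The credit falls by 2% of each pound above £137,900, so it reaches zero when the excess is £3,375 / 2% = £168,750: income = £137,900 + £168,750 = £306,650.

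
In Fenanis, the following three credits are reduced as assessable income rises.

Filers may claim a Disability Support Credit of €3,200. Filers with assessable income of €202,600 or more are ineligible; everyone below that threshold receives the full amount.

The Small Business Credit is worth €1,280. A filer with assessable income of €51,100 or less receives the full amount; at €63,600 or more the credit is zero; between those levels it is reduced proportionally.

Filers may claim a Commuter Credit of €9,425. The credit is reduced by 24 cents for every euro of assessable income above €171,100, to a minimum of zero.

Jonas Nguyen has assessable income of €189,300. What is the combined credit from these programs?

€8,257

Disability Support Credit: €189,300 is below the €202,600 cutoff, so the full €3,200 applies.
Small Business Credit: €189,300 is at or above €63,600, so the credit is €0.
Commuter Credit: 24% of the €18,200 excess over €171,100 is €4,368; credit = €9,425 − €4,368 = €5,057.
Total: €3,200 + €0 + €5,057 = €8,257.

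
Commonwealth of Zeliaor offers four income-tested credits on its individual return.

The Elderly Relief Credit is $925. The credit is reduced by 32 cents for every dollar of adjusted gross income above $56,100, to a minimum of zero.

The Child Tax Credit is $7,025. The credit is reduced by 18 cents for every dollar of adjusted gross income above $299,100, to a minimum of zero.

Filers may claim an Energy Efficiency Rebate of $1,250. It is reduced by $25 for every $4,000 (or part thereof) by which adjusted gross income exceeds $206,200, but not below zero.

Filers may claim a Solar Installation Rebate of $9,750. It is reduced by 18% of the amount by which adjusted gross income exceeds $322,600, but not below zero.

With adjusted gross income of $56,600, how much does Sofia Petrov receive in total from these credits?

Elderly Relief Credit: 32% of the $500 excess over $56,100 is $160; credit = $925 − $160 = $765.
Child Tax Credit: $56,600 is at or below the $299,100 threshold, so the full $7,025 applies.
Energy Efficiency Rebate: $56,600 is at or below the $206,200 threshold, so the full $1,250 applies.
Solar Installation Rebate: $56,600 is at or below the $322,600 threshold, so the full $9,750 applies.
Total: $765 + $7,025 + $1,250 + $9,750 = $18,790.

$18,790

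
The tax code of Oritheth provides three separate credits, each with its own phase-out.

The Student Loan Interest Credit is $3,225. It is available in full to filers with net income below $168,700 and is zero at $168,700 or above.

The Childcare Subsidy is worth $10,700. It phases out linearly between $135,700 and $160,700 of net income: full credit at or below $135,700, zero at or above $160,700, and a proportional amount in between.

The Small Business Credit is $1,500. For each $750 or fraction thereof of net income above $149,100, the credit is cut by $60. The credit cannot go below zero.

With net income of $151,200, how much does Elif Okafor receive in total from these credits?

Student Loan Interest Credit: $151,200 is below the $168,700 cutoff, so the full $3,225 applies.
Childcare Subsidy: $151,200 is $15,500 into a $25,000 phase-out range, leaving 9,500/25,000 of the credit: $10,700 × 9,500/25,000 = $4,066.
Small Business Credit: income exceeds $149,100 by $2,100, which is 3 full-or-partial $750 increments; reduction = 3 × $60 = $180, leaving $1,320.
Total: $3,225 + $4,066 + $1,320 = $8,611.

$8,611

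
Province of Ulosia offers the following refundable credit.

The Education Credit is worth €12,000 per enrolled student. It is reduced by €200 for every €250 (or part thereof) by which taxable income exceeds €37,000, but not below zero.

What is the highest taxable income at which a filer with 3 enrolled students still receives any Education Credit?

€81,750

Full credit = 3 × €12,000 = €36,000.
After 179 increments the reduction is 179 × €200 = €35,800, leaving €200; one more increment wipes it out. Increment 179 ends at excess 179 × €250 = €44,750, so the highest qualifying income is €37,000 + €44,750 = €81,750.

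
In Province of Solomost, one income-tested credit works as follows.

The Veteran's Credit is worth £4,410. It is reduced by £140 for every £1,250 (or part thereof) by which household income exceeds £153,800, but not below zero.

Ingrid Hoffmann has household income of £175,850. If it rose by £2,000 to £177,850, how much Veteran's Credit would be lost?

£280

At £175,850 — income exceeds £153,800 by £22,050, which is 18 full-or-partial £1,250 increments; reduction = 18 × £140 = £2,520, leaving £1,890.
At £177,850 — income exceeds £153,800 by £24,050, which is 20 full-or-partial £1,250 increments; reduction = 20 × £140 = £2,800, leaving £1,610.
Lost: £1,890 − £1,610 = £280.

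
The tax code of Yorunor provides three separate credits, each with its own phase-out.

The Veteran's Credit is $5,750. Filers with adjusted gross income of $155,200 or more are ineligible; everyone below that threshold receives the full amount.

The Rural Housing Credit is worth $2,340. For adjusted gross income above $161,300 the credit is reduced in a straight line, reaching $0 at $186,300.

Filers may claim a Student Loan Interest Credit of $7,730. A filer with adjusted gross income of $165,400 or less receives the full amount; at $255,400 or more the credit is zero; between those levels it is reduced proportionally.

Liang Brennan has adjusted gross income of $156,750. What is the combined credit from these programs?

$10,070

Veteran's Credit: $156,750 meets or exceeds the $155,200 cutoff, so the credit is $0.
Rural Housing Credit: $156,750 is at or below the $161,300 threshold, so the full $2,340 applies.
Student Loan Interest Credit: $156,750 is at or below the $165,400 threshold, so the full $7,730 applies.
Total: $0 + $2,340 + $7,730 = $10,070.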